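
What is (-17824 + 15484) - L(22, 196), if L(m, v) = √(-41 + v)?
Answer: -2340 - √155 ≈ -2352.4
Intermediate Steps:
(-17824 + 15484) - L(22, 196) = (-17824 + 15484) - √(-41 + 196) = -2340 - √155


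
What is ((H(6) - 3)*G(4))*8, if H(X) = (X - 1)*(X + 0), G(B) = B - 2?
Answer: 432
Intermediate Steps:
G(B) = -2 + B
H(X) = X*(-1 + X) (H(X) = (-1 + X)*X = X*(-1 + X))
((H(6) - 3)*G(4))*8 = ((6*(-1 + 6) - 3)*(-2 + 4))*8 = ((6*5 - 3)*2)*8 = ((30 - 3)*2)*8 = (27*2)*8 = 54*8 = 432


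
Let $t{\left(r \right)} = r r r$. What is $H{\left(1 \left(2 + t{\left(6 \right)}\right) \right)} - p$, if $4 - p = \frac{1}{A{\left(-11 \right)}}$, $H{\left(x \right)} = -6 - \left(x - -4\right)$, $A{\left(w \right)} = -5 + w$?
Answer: $- \frac{3713}{16} \approx -232.06$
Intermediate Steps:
$t{\left(r \right)} = r^{3}$ ($t{\left(r \right)} = r^{2} r = r^{3}$)
$H{\left(x \right)} = -10 - x$ ($H{\left(x \right)} = -6 - \left(x + 4\right) = -6 - \left(4 + x\right) = -10 - x$)
$p = \frac{65}{16}$ ($p = 4 - \frac{1}{-5 - 11} = 4 - \frac{1}{-16} = 4 - - \frac{1}{16} = 4 + \frac{1}{16} = \frac{65}{16} \approx 4.0625$)
$H{\left(1 \left(2 + t{\left(6 \right)}\right) \right)} - p = \left(-10 - 1 \left(2 + 6^{3}\right)\right) - \frac{65}{16} = \left(-10 - 1 \left(2 + 216\right)\right) - \frac{65}{16} = \left(-10 - 1 \cdot 218\right) - \frac{65}{16} = \left(-10 - 218\right) - \frac{65}{16} = -228 - \frac{65}{16} = - \frac{3713}{16}$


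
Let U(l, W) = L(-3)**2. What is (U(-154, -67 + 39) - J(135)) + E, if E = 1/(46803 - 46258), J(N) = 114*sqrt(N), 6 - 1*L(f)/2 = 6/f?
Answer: 139521/545 - 342*sqrt(15) ≈ -1068.6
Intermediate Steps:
L(f) = 12 - 12/f
U(l, W) = 256 (U(l, W) = (12 - 12/(-3))**2 = (12 - 12*(-1/3))**2 = (12 + 4)**2 = 16**2 = 256)
E = 1/545 ≈ 0.0018349
(U(-154, -67 + 39) - J(135)) + E = (256 - 114*sqrt(135)) + 1/545 = (256 - 114*3*sqrt(15)) + 1/545 = (256 - 342*sqrt(15)) + 1/545 = 139521/545 - 342*sqrt(15)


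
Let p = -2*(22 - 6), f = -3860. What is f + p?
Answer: -3892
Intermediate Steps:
p = -32 (p = -2*16 = -32)
f + p = -3860 - 32 = -3892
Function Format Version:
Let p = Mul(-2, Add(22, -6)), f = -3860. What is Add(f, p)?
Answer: -3892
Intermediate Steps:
p = -32 (p = Mul(-2, 16) = -32)
Add(f, p) = Add(-3860, -32) = -3892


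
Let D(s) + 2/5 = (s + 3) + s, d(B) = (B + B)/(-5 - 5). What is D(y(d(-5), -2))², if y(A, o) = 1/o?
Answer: 64/25 ≈ 2.5600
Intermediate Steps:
d(B) = -B/5 (d(B) = (2*B)/(-10) = (2*B)*(-⅒) = -B/5)
D(s) = 13/5 + 2*s (D(s) = -⅖ + ((s + 3) + s) = -⅖ + ((3 + s) + s) = -⅖ + (3 + 2*s) = 13/5 + 2*s)
D(y(d(-5), -2))² = (13/5 + 2/(-2))² = (13/5 + 2*(-½))² = (13/5 - 1)² = (8/5)² = 64/25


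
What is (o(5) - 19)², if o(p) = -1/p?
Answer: 9216/25 ≈ 368.64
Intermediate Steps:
(o(5) - 19)² = (-1/5 - 19)² = (-1*⅕ - 19)² = (-⅕ - 19)² = (-96/5)² = 9216/25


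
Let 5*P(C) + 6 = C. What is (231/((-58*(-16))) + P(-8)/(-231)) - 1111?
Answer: -170076349/153120 ≈ -1110.7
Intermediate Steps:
P(C) = -6/5 + C/5
(231/((-58*(-16))) + P(-8)/(-231)) - 1111 = (231/((-58*(-16))) + (-6/5 + (⅕)*(-8))/(-231)) - 1111 = (231/928 + (-6/5 - 8/5)*(-1/231)) - 1111 = (231*(1/928) - 14/5*(-1/231)) - 1111 = (231/928 + 2/165) - 1111 = 39971/153120 - 1111 = -170076349/153120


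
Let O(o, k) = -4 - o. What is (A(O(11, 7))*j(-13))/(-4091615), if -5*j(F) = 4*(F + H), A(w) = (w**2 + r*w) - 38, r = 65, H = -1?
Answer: 44128/20458075 ≈ 0.0021570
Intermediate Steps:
A(w) = -38 + w**2 + 65*w (A(w) = (w**2 + 65*w) - 38 = -38 + w**2 + 65*w)
j(F) = 4/5 - 4*F/5 (j(F) = -4*(F - 1)/5 = -4*(-1 + F)/5 = -(-4 + 4*F)/5 = 4/5 - 4*F/5)
(A(O(11, 7))*j(-13))/(-4091615) = ((-38 + (-4 - 1*11)**2 + 65*(-4 - 1*11))*(4/5 - 4/5*(-13)))/(-4091615) = ((-38 + (-4 - 11)**2 + 65*(-4 - 11))*(4/5 + 52/5))*(-1/4091615) = ((-38 + (-15)**2 + 65*(-15))*(56/5))*(-1/4091615) = ((-38 + 225 - 975)*(56/5))*(-1/4091615) = -788*56/5*(-1/4091615) = -44128/5*(-1/4091615) = 44128/20458075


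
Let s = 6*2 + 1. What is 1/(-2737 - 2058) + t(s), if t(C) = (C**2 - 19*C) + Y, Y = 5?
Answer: -350036/4795 ≈ -73.000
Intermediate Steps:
s = 13 (s = 12 + 1 = 13)
t(C) = 5 + C**2 - 19*C (t(C) = (C**2 - 19*C) + 5 = 5 + C**2 - 19*C)
1/(-2737 - 2058) + t(s) = 1/(-2737 - 2058) + (5 + 13**2 - 19*13) = 1/(-4795) + (5 + 169 - 247) = -1/4795 - 73 = -350036/4795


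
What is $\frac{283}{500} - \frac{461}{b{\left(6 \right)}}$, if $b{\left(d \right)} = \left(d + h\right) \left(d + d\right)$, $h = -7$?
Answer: $\frac{29237}{750} \approx 38.983$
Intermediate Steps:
$b{\left(d \right)} = 2 d \left(-7 + d\right)$ ($b{\left(d \right)} = \left(d - 7\right) \left(d + d\right) = \left(-7 + d\right) 2 d = 2 d \left(-7 + d\right)$)
$\frac{283}{500} - \frac{461}{b{\left(6 \right)}} = \frac{283}{500} - \frac{461}{2 \cdot 6 \left(-7 + 6\right)} = 283 \cdot \frac{1}{500} - \frac{461}{2 \cdot 6 \left(-1\right)} = \frac{283}{500} - \frac{461}{-12} = \frac{283}{500} - - \frac{461}{12} = \frac{283}{500} + \frac{461}{12} = \frac{29237}{750}$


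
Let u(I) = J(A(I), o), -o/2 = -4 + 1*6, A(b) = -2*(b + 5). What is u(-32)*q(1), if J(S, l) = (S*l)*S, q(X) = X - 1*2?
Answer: 11664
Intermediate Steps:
A(b) = -10 - 2*b (A(b) = -2*(5 + b) = -10 - 2*b)
o = -4 (o = -2*(-4 + 1*6) = -2*(-4 + 6) = -2*2 = -4)
q(X) = -2 + X (q(X) = X - 2 = -2 + X)
J(S, l) = l*S²
u(I) = -4*(-10 - 2*I)²
u(-32)*q(1) = (-16*(5 - 32)²)*(-2 + 1) = -16*(-27)²*(-1) = -16*729*(-1) = -11664*(-1) = 11664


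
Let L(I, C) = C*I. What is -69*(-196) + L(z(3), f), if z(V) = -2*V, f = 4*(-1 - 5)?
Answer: 13668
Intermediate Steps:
f = -24 (f = 4*(-6) = -24)
-69*(-196) + L(z(3), f) = -69*(-196) - (-48)*3 = 13524 - 24*(-6) = 13524 + 144 = 13668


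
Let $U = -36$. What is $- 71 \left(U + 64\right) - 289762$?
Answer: $-291750$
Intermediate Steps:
$- 71 \left(U + 64\right) - 289762 = - 71 \left(-36 + 64\right) - 289762 = \left(-71\right) 28 - 289762 = -1988 - 289762 = -291750$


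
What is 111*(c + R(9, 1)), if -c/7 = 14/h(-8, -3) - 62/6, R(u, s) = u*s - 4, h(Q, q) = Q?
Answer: 39775/4 ≈ 9943.8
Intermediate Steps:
R(u, s) = -4 + s*u (R(u, s) = s*u - 4 = -4 + s*u)
c = 1015/12 (c = -7*(14/(-8) - 62/6) = -7*(14*(-1/8) - 62*1/6) = -7*(-7/4 - 31/3) = -7*(-145/12) = 1015/12 ≈ 84.583)
111*(c + R(9, 1)) = 111*(1015/12 + (-4 + 1*9)) = 111*(1015/12 + (-4 + 9)) = 111*(1015/12 + 5) = 111*(1075/12) = 39775/4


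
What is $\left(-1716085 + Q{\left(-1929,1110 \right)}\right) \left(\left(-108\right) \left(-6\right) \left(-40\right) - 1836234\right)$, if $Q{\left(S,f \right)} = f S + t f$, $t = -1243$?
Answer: $9752109808770$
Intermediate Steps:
$Q{\left(S,f \right)} = - 1243 f + S f$ ($Q{\left(S,f \right)} = f S - 1243 f = S f - 1243 f = - 1243 f + S f$)
$\left(-1716085 + Q{\left(-1929,1110 \right)}\right) \left(\left(-108\right) \left(-6\right) \left(-40\right) - 1836234\right) = \left(-1716085 + 1110 \left(-1243 - 1929\right)\right) \left(\left(-108\right) \left(-6\right) \left(-40\right) - 1836234\right) = \left(-1716085 + 1110 \left(-3172\right)\right) \left(648 \left(-40\right) - 1836234\right) = \left(-1716085 - 3520920\right) \left(-25920 - 1836234\right) = \left(-5237005\right) \left(-1862154\right) = 9752109808770$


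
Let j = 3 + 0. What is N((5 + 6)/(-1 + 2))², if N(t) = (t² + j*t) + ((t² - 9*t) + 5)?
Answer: 32761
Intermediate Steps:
j = 3
N(t) = 5 - 6*t + 2*t² (N(t) = (t² + 3*t) + ((t² - 9*t) + 5) = (t² + 3*t) + (5 + t² - 9*t) = 5 - 6*t + 2*t²)
N((5 + 6)/(-1 + 2))² = (5 - 6*(5 + 6)/(-1 + 2) + 2*((5 + 6)/(-1 + 2))²)² = (5 - 66/1 + 2*(11/1)²)² = (5 - 66 + 2*(11*1)²)² = (5 - 6*11 + 2*11²)² = (5 - 66 + 2*121)² = (5 - 66 + 242)² = 181² = 32761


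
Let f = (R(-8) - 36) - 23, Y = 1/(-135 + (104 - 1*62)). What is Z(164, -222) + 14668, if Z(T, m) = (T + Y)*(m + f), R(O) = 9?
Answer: -2784148/93 ≈ -29937.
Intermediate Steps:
Y = -1/93 (Y = 1/(-135 + (104 - 62)) = 1/(-135 + 42) = 1/(-93) = -1/93 ≈ -0.010753)
f = -50 (f = (9 - 36) - 23 = -27 - 23 = -50)
Z(T, m) = (-50 + m)*(-1/93 + T) (Z(T, m) = (T - 1/93)*(m - 50) = (-1/93 + T)*(-50 + m) = (-50 + m)*(-1/93 + T))
Z(164, -222) + 14668 = (50/93 - 50*164 - 1/93*(-222) + 164*(-222)) + 14668 = (50/93 - 8200 + 74/31 - 36408) + 14668 = -4148272/93 + 14668 = -2784148/93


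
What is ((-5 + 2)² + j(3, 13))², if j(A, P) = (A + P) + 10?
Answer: 1225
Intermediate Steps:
j(A, P) = 10 + A + P
((-5 + 2)² + j(3, 13))² = ((-5 + 2)² + (10 + 3 + 13))² = ((-3)² + 26)² = (9 + 26)² = 35² = 1225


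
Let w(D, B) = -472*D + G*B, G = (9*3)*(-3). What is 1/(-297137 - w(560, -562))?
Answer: -1/78339 ≈ -1.2765e-5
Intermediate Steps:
G = -81 (G = 27*(-3) = -81)
w(D, B) = -472*D - 81*B
1/(-297137 - w(560, -562)) = 1/(-297137 - (-472*560 - 81*(-562))) = 1/(-297137 - (-264320 + 45522)) = 1/(-297137 - 1*(-218798)) = 1/(-297137 + 218798) = 1/(-78339) = -1/78339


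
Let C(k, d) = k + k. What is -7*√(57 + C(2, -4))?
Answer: -7*√61 ≈ -54.672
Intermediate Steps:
C(k, d) = 2*k
-7*√(57 + C(2, -4)) = -7*√(57 + 2*2) = -7*√(57 + 4) = -7*√61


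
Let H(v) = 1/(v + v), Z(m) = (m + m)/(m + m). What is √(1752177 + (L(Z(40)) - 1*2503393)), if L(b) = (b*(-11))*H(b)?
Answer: I*√3004886/2 ≈ 866.73*I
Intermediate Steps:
Z(m) = 1 (Z(m) = (2*m)/((2*m)) = (2*m)*(1/(2*m)) = 1)
H(v) = 1/(2*v)
L(b) = -11/2 (L(b) = (b*(-11))*(1/(2*b)) = (-11*b)*(1/(2*b)) = -11/2)
√(1752177 + (L(Z(40)) - 1*2503393)) = √(1752177 + (-11/2 - 1*2503393)) = √(1752177 + (-11/2 - 2503393)) = √(1752177 - 5006797/2) = √(-1502443/2) = I*√3004886/2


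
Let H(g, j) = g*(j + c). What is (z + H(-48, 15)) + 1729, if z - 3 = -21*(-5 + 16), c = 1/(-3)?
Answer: 797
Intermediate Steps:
c = -⅓ ≈ -0.33333
z = -228 (z = 3 - 21*(-5 + 16) = 3 - 21*11 = 3 - 231 = -228)
H(g, j) = g*(-⅓ + j) (H(g, j) = g*(j - ⅓) = g*(-⅓ + j))
(z + H(-48, 15)) + 1729 = (-228 - 48*(-⅓ + 15)) + 1729 = (-228 - 48*44/3) + 1729 = (-228 - 704) + 1729 = -932 + 1729 = 797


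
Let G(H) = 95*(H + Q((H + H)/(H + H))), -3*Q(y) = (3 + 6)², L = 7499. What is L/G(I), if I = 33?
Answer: 7499/570 ≈ 13.156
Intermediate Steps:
Q(y) = -27 (Q(y) = -(3 + 6)²/3 = -⅓*9² = -⅓*81 = -27)
G(H) = -2565 + 95*H (G(H) = 95*(H - 27) = 95*(-27 + H) = -2565 + 95*H)
L/G(I) = 7499/(-2565 + 95*33) = 7499/(-2565 + 3135) = 7499/570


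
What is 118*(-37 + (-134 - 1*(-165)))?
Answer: -708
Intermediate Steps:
118*(-37 + (-134 - 1*(-165))) = 118*(-37 + (-134 + 165)) = 118*(-37 + 31) = 118*(-6) = -708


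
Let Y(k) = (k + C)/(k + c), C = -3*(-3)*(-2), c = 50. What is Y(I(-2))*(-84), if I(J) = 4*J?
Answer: 52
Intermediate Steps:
C = -18 (C = 9*(-2) = -18)
Y(k) = (-18 + k)/(50 + k) (Y(k) = (k - 18)/(k + 50) = (-18 + k)/(50 + k))
Y(I(-2))*(-84) = ((-18 + 4*(-2))/(50 + 4*(-2)))*(-84) = ((-18 - 8)/(50 - 8))*(-84) = (-26/42)*(-84) = ((1/42)*(-26))*(-84) = -13/21*(-84) = 52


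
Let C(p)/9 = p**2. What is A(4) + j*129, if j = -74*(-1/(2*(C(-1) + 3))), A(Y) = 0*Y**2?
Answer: 1591/4 ≈ 397.75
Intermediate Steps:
C(p) = 9*p**2
A(Y) = 0
j = 37/12 (j = -74*(-1/(2*(9*(-1)**2 + 3))) = -74*(-1/(2*(9*1 + 3))) = -74*(-1/(2*(9 + 3))) = -74/((-2*12)) = -74/(-24) = -74*(-1/24) = 37/12 ≈ 3.0833)
A(4) + j*129 = 0 + (37/12)*129 = 0 + 1591/4 = 1591/4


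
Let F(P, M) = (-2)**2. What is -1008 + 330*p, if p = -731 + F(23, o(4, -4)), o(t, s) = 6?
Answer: -240918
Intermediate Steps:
F(P, M) = 4
p = -727 (p = -731 + 4 = -727)
-1008 + 330*p = -1008 + 330*(-727) = -1008 - 239910 = -240918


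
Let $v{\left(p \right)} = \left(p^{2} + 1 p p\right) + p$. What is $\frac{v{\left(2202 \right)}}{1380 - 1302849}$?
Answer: $- \frac{3233270}{433823} \approx -7.453$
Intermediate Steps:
$v{\left(p \right)} = p + 2 p^{2}$ ($v{\left(p \right)} = \left(p^{2} + p p\right) + p = \left(p^{2} + p^{2}\right) + p = 2 p^{2} + p = p + 2 p^{2}$)
$\frac{v{\left(2202 \right)}}{1380 - 1302849} = \frac{2202 \left(1 + 2 \cdot 2202\right)}{1380 - 1302849} = \frac{2202 \left(1 + 4404\right)}{1380 - 1302849} = \frac{2202 \cdot 4405}{-1301469} = 9699810 \left(- \frac{1}{1301469}\right) = - \frac{3233270}{433823}$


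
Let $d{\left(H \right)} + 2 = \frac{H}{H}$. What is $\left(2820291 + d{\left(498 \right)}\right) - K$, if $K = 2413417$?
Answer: $406873$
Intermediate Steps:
$d{\left(H \right)} = -1$ ($d{\left(H \right)} = -2 + \frac{H}{H} = -2 + 1 = -1$)
$\left(2820291 + d{\left(498 \right)}\right) - K = \left(2820291 - 1\right) - 2413417 = 2820290 - 2413417 = 406873$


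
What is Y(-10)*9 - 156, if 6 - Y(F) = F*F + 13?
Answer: -1119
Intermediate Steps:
Y(F) = -7 - F**2 (Y(F) = 6 - (F*F + 13) = 6 - (F**2 + 13) = 6 - (13 + F**2) = 6 + (-13 - F**2) = -7 - F**2)
Y(-10)*9 - 156 = (-7 - 1*(-10)**2)*9 - 156 = (-7 - 1*100)*9 - 156 = (-7 - 100)*9 - 156 = -107*9 - 156 = -963 - 156 = -1119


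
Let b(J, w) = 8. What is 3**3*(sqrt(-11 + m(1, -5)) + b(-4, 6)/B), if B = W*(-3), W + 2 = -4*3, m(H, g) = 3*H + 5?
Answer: 36/7 + 27*I*sqrt(3) ≈ 5.1429 + 46.765*I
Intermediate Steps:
m(H, g) = 5 + 3*H
W = -14 (W = -2 - 4*3 = -2 - 12 = -14)
B = 42 (B = -14*(-3) = 42)
3**3*(sqrt(-11 + m(1, -5)) + b(-4, 6)/B) = 3**3*(sqrt(-11 + (5 + 3*1)) + 8/42) = 27*(sqrt(-11 + (5 + 3)) + 8*(1/42)) = 27*(sqrt(-11 + 8) + 4/21) = 27*(sqrt(-3) + 4/21) = 27*(I*sqrt(3) + 4/21) = 27*(4/21 + I*sqrt(3)) = 36/7 + 27*I*sqrt(3)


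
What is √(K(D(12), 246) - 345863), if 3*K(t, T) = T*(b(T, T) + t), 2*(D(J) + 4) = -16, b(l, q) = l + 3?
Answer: I*√326429 ≈ 571.34*I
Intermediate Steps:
b(l, q) = 3 + l
D(J) = -12 (D(J) = -4 + (½)*(-16) = -4 - 8 = -12)
K(t, T) = T*(3 + T + t)/3 (K(t, T) = (T*((3 + T) + t))/3 = (T*(3 + T + t))/3 = T*(3 + T + t)/3)
√(K(D(12), 246) - 345863) = √((⅓)*246*(3 + 246 - 12) - 345863) = √((⅓)*246*237 - 345863) = √(19434 - 345863) = √(-326429) = I*√326429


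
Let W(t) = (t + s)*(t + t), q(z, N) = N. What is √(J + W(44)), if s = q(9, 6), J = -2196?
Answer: 2*√551 ≈ 46.947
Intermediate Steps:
s = 6
W(t) = 2*t*(6 + t) (W(t) = (t + 6)*(t + t) = (6 + t)*(2*t) = 2*t*(6 + t))
√(J + W(44)) = √(-2196 + 2*44*(6 + 44)) = √(-2196 + 2*44*50) = √(-2196 + 4400) = √2204 = 2*√551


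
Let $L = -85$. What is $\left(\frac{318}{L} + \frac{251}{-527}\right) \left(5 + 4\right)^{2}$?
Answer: $- \frac{900153}{2635} \approx -341.61$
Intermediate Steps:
$\left(\frac{318}{L} + \frac{251}{-527}\right) \left(5 + 4\right)^{2} = \left(\frac{318}{-85} + \frac{251}{-527}\right) \left(5 + 4\right)^{2} = \left(318 \left(- \frac{1}{85}\right) + 251 \left(- \frac{1}{527}\right)\right) 9^{2} = \left(- \frac{318}{85} - \frac{251}{527}\right) 81 = \left(- \frac{11113}{2635}\right) 81 = - \frac{900153}{2635}$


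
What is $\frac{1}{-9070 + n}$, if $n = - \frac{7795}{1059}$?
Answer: $- \frac{1059}{9612925} \approx -0.00011016$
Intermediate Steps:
$n = - \frac{7795}{1059}$ ($n = \left(-7795\right) \frac{1}{1059} = - \frac{7795}{1059} \approx -7.3607$)
$\frac{1}{-9070 + n} = \frac{1}{-9070 - \frac{7795}{1059}} = \frac{1}{- \frac{9612925}{1059}} = - \frac{1059}{9612925}$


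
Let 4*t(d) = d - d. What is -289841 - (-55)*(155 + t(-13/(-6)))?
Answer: -281316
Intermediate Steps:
t(d) = 0 (t(d) = (d - d)/4 = (1/4)*0 = 0)
-289841 - (-55)*(155 + t(-13/(-6))) = -289841 - (-55)*(155 + 0) = -289841 - (-55)*155 = -289841 - 1*(-8525) = -289841 + 8525 = -281316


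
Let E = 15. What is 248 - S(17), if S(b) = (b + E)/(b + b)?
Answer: 4200/17 ≈ 247.06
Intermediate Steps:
S(b) = (15 + b)/(2*b) (S(b) = (b + 15)/(b + b) = (15 + b)/((2*b)) = (15 + b)*(1/(2*b)) = (15 + b)/(2*b))
248 - S(17) = 248 - (15 + 17)/(2*17) = 248 - 32/(2*17) = 248 - 1*16/17 = 248 - 16/17 = 4200/17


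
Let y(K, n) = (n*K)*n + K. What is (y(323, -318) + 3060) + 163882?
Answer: 32830317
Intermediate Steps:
y(K, n) = K + K*n² (y(K, n) = (K*n)*n + K = K*n² + K = K + K*n²)
(y(323, -318) + 3060) + 163882 = (323*(1 + (-318)²) + 3060) + 163882 = (323*(1 + 101124) + 3060) + 163882 = (323*101125 + 3060) + 163882 = (32663375 + 3060) + 163882 = 32666435 + 163882 = 32830317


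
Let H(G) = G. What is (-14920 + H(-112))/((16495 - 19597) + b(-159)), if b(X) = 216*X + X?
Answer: 15032/37605 ≈ 0.39973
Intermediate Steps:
b(X) = 217*X
(-14920 + H(-112))/((16495 - 19597) + b(-159)) = (-14920 - 112)/((16495 - 19597) + 217*(-159)) = -15032/(-3102 - 34503) = -15032/(-37605) = -15032*(-1/37605) = 15032/37605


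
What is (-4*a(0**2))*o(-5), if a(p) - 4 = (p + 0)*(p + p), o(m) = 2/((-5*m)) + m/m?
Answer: -432/25 ≈ -17.280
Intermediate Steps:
o(m) = 1 - 2/(5*m) (o(m) = 2*(-1/(5*m)) + 1 = -2/(5*m) + 1 = 1 - 2/(5*m))
a(p) = 4 + 2*p**2 (a(p) = 4 + (p + 0)*(p + p) = 4 + p*(2*p) = 4 + 2*p**2)
(-4*a(0**2))*o(-5) = (-4*(4 + 2*(0**2)**2))*((-2/5 - 5)/(-5)) = (-4*(4 + 2*0**2))*(-1/5*(-27/5)) = -4*(4 + 2*0)*(27/25) = -4*(4 + 0)*(27/25) = -4*4*(27/25) = -16*27/25 = -432/25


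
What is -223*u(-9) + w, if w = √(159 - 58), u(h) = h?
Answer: 2007 + √101 ≈ 2017.1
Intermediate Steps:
w = √101 ≈ 10.050
-223*u(-9) + w = -223*(-9) + √101 = 2007 + √101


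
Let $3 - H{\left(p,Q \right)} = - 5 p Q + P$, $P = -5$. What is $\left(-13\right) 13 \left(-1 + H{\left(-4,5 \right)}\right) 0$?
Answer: $0$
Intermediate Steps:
$H{\left(p,Q \right)} = 8 + 5 Q p$ ($H{\left(p,Q \right)} = 3 - \left(- 5 p Q - 5\right) = 3 - \left(- 5 Q p - 5\right) = 3 - \left(-5 - 5 Q p\right) = 3 + \left(5 + 5 Q p\right) = 8 + 5 Q p$)
$\left(-13\right) 13 \left(-1 + H{\left(-4,5 \right)}\right) 0 = \left(-13\right) 13 \left(-1 + \left(8 + 5 \cdot 5 \left(-4\right)\right)\right) 0 = - 169 \left(-1 + \left(8 - 100\right)\right) 0 = - 169 \left(-1 - 92\right) 0 = - 169 \left(\left(-93\right) 0\right) = \left(-169\right) 0 = 0$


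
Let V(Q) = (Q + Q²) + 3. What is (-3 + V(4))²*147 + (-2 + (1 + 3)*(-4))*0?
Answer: 58800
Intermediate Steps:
V(Q) = 3 + Q + Q²
(-3 + V(4))²*147 + (-2 + (1 + 3)*(-4))*0 = (-3 + (3 + 4 + 4²))²*147 + (-2 + (1 + 3)*(-4))*0 = (-3 + (3 + 4 + 16))²*147 + (-2 + 4*(-4))*0 = (-3 + 23)²*147 + (-2 - 16)*0 = 20²*147 - 18*0 = 400*147 + 0 = 58800 + 0 = 58800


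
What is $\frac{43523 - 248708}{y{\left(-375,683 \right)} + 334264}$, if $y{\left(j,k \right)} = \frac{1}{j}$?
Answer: $- \frac{76944375}{125348999} \approx -0.61384$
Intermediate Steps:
$\frac{43523 - 248708}{y{\left(-375,683 \right)} + 334264} = \frac{43523 - 248708}{\frac{1}{-375} + 334264} = - \frac{205185}{- \frac{1}{375} + 334264} = - \frac{205185}{\frac{125348999}{375}} = \left(-205185\right) \frac{375}{125348999} = - \frac{76944375}{125348999}$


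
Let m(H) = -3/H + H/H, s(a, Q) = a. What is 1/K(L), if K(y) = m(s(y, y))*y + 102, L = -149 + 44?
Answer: -1/6 ≈ -0.16667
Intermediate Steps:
m(H) = 1 - 3/H (m(H) = -3/H + 1 = 1 - 3/H)
L = -105
K(y) = 99 + y (K(y) = ((-3 + y)/y)*y + 102 = (-3 + y) + 102 = 99 + y)
1/K(L) = 1/(99 - 105) = 1/(-6) = -1/6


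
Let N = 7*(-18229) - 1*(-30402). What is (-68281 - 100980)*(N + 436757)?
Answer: -57473588116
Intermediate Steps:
N = -97201 (N = -127603 + 30402 = -97201)
(-68281 - 100980)*(N + 436757) = (-68281 - 100980)*(-97201 + 436757) = -169261*339556 = -57473588116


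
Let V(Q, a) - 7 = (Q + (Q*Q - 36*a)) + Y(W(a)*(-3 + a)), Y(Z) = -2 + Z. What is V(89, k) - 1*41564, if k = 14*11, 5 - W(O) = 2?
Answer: -38640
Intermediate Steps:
W(O) = 3 (W(O) = 5 - 1*2 = 5 - 2 = 3)
k = 154
V(Q, a) = -4 + Q + Q**2 - 33*a (V(Q, a) = 7 + ((Q + (Q*Q - 36*a)) + (-2 + 3*(-3 + a))) = 7 + ((Q + (Q**2 - 36*a)) + (-2 + (-9 + 3*a))) = 7 + ((Q + Q**2 - 36*a) + (-11 + 3*a)) = 7 + (-11 + Q + Q**2 - 33*a) = -4 + Q + Q**2 - 33*a)
V(89, k) - 1*41564 = (-4 + 89 + 89**2 - 33*154) - 1*41564 = (-4 + 89 + 7921 - 5082) - 41564 = 2924 - 41564 = -38640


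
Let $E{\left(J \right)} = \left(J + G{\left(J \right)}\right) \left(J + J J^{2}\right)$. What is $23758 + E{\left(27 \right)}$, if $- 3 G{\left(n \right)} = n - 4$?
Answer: $404818$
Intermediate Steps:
$G{\left(n \right)} = \frac{4}{3} - \frac{n}{3}$ ($G{\left(n \right)} = - \frac{n - 4}{3} = - \frac{-4 + n}{3} = \frac{4}{3} - \frac{n}{3}$)
$E{\left(J \right)} = \left(\frac{4}{3} + \frac{2 J}{3}\right) \left(J + J^{3}\right)$ ($E{\left(J \right)} = \left(J - \left(- \frac{4}{3} + \frac{J}{3}\right)\right) \left(J + J J^{2}\right) = \left(\frac{4}{3} + \frac{2 J}{3}\right) \left(J + J^{3}\right)$)
$23758 + E{\left(27 \right)} = 23758 + \frac{2}{3} \cdot 27 \left(2 + 27 + 27^{3} + 2 \cdot 27^{2}\right) = 23758 + \frac{2}{3} \cdot 27 \left(2 + 27 + 19683 + 2 \cdot 729\right) = 23758 + \frac{2}{3} \cdot 27 \left(2 + 27 + 19683 + 1458\right) = 23758 + \frac{2}{3} \cdot 27 \cdot 21170 = 23758 + 381060 = 404818$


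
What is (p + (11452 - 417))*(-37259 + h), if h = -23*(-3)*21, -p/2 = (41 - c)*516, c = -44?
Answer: 2746089850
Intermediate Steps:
p = -87720 (p = -2*(41 - 1*(-44))*516 = -2*(41 + 44)*516 = -170*516 = -2*43860 = -87720)
h = 1449 (h = 69*21 = 1449)
(p + (11452 - 417))*(-37259 + h) = (-87720 + (11452 - 417))*(-37259 + 1449) = (-87720 + 11035)*(-35810) = -76685*(-35810) = 2746089850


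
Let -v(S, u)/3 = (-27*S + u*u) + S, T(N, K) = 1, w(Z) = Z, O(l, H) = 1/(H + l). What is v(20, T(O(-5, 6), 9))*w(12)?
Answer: 18684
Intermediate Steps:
v(S, u) = -3*u**2 + 78*S (v(S, u) = -3*((-27*S + u*u) + S) = -3*((-27*S + u**2) + S) = -3*((u**2 - 27*S) + S) = -3*(u**2 - 26*S) = -3*u**2 + 78*S)
v(20, T(O(-5, 6), 9))*w(12) = (-3*1**2 + 78*20)*12 = (-3*1 + 1560)*12 = (-3 + 1560)*12 = 1557*12 = 18684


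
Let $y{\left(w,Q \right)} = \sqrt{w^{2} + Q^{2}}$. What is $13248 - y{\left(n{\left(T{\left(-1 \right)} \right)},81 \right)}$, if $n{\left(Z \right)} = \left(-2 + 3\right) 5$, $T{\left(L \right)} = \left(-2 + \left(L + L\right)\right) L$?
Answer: $13248 - \sqrt{6586} \approx 13167.0$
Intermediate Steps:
$T{\left(L \right)} = L \left(-2 + 2 L\right)$ ($T{\left(L \right)} = \left(-2 + 2 L\right) L = L \left(-2 + 2 L\right)$)
$n{\left(Z \right)} = 5$ ($n{\left(Z \right)} = 1 \cdot 5 = 5$)
$y{\left(w,Q \right)} = \sqrt{Q^{2} + w^{2}}$
$13248 - y{\left(n{\left(T{\left(-1 \right)} \right)},81 \right)} = 13248 - \sqrt{81^{2} + 5^{2}} = 13248 - \sqrt{6561 + 25} = 13248 - \sqrt{6586}$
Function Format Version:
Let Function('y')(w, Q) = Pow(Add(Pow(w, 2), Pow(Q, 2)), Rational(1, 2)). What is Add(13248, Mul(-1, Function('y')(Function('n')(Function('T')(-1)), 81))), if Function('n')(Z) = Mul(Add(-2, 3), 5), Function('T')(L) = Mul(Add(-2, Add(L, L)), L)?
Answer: Add(13248, Mul(-1, Pow(6586, Rational(1, 2)))) ≈ 13167.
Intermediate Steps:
Function('T')(L) = Mul(L, Add(-2, Mul(2, L))) (Function('T')(L) = Mul(Add(-2, Mul(2, L)), L) = Mul(L, Add(-2, Mul(2, L))))
Function('n')(Z) = 5 (Function('n')(Z) = Mul(1, 5) = 5)
Function('y')(w, Q) = Pow(Add(Pow(Q, 2), Pow(w, 2)), Rational(1, 2))
Add(13248, Mul(-1, Function('y')(Function('n')(Function('T')(-1)), 81))) = Add(13248, Mul(-1, Pow(Add(Pow(81, 2), Pow(5, 2)), Rational(1, 2)))) = Add(13248, Mul(-1, Pow(Add(6561, 25), Rational(1, 2)))) = Add(13248, Mul(-1, Pow(6586, Rational(1, 2))))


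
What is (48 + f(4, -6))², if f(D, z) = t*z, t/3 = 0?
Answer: 2304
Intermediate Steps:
t = 0 (t = 3*0 = 0)
f(D, z) = 0 (f(D, z) = 0*z = 0)
(48 + f(4, -6))² = (48 + 0)² = 48² = 2304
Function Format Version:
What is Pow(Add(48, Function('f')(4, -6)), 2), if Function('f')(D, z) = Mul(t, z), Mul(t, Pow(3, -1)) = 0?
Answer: 2304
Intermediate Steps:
t = 0 (t = Mul(3, 0) = 0)
Function('f')(D, z) = 0 (Function('f')(D, z) = Mul(0, z) = 0)
Pow(Add(48, Function('f')(4, -6)), 2) = Pow(Add(48, 0), 2) = Pow(48, 2) = 2304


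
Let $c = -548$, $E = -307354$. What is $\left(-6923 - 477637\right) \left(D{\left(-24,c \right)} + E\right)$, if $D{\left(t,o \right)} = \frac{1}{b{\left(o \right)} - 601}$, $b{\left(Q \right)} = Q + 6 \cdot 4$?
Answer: $\frac{3723286366768}{25} \approx 1.4893 \cdot 10^{11}$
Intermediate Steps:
$b{\left(Q \right)} = 24 + Q$ ($b{\left(Q \right)} = Q + 24 = 24 + Q$)
$D{\left(t,o \right)} = \frac{1}{-577 + o}$ ($D{\left(t,o \right)} = \frac{1}{\left(24 + o\right) - 601} = \frac{1}{-577 + o}$)
$\left(-6923 - 477637\right) \left(D{\left(-24,c \right)} + E\right) = \left(-6923 - 477637\right) \left(\frac{1}{-577 - 548} - 307354\right) = - 484560 \left(\frac{1}{-1125} - 307354\right) = - 484560 \left(- \frac{1}{1125} - 307354\right) = \left(-484560\right) \left(- \frac{345773251}{1125}\right) = \frac{3723286366768}{25}$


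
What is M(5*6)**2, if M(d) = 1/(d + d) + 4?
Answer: 58081/3600 ≈ 16.134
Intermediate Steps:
M(d) = 4 + 1/(2*d) (M(d) = 1/(2*d) + 4 = 4 + 1/(2*d))
M(5*6)**2 = (4 + 1/(2*((5*6))))**2 = (4 + (1/2)/30)**2 = (4 + (1/2)*(1/30))**2 = (4 + 1/60)**2 = (241/60)**2 = 58081/3600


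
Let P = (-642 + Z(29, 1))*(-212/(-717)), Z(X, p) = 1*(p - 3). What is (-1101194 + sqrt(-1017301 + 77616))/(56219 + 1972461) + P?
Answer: -138880589569/727281780 + I*sqrt(939685)/2028680 ≈ -190.96 + 0.00047783*I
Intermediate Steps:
Z(X, p) = -3 + p (Z(X, p) = 1*(-3 + p) = -3 + p)
P = -136528/717 (P = (-642 + (-3 + 1))*(-212/(-717)) = (-642 - 2)*(-212*(-1/717)) = -644*212/717 = -136528/717 ≈ -190.42)
(-1101194 + sqrt(-1017301 + 77616))/(56219 + 1972461) + P = (-1101194 + sqrt(-1017301 + 77616))/(56219 + 1972461) - 136528/717 = (-1101194 + sqrt(-939685))/2028680 - 136528/717 = (-1101194 + I*sqrt(939685))*(1/2028680) - 136528/717 = (-550597/1014340 + I*sqrt(939685)/2028680) - 136528/717 = -138880589569/727281780 + I*sqrt(939685)/2028680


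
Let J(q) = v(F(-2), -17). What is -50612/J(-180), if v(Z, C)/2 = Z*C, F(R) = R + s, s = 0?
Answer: -12653/17 ≈ -744.29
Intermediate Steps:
F(R) = R (F(R) = R + 0 = R)
v(Z, C) = 2*C*Z (v(Z, C) = 2*(Z*C) = 2*(C*Z) = 2*C*Z)
J(q) = 68 (J(q) = 2*(-17)*(-2) = 68)
-50612/J(-180) = -50612/68 = -50612*1/68 = -12653/17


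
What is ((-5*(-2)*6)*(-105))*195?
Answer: -1228500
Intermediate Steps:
((-5*(-2)*6)*(-105))*195 = ((10*6)*(-105))*195 = (60*(-105))*195 = -6300*195 = -1228500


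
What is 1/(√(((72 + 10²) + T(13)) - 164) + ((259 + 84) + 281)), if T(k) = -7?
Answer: 1/625 ≈ 0.0016000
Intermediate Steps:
1/(√(((72 + 10²) + T(13)) - 164) + ((259 + 84) + 281)) = 1/(√(((72 + 10²) - 7) - 164) + ((259 + 84) + 281)) = 1/(√(((72 + 100) - 7) - 164) + (343 + 281)) = 1/(√((172 - 7) - 164) + 624) = 1/(√(165 - 164) + 624) = 1/(√1 + 624) = 1/(1 + 624) = 1/625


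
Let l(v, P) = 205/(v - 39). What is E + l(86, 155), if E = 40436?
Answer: 1900697/47 ≈ 40440.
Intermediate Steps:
l(v, P) = 205/(-39 + v)
E + l(86, 155) = 40436 + 205/(-39 + 86) = 40436 + 205/47 = 1900697/47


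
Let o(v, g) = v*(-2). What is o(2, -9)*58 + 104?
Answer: -128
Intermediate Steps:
o(v, g) = -2*v
o(2, -9)*58 + 104 = -2*2*58 + 104 = -4*58 + 104 = -232 + 104 = -128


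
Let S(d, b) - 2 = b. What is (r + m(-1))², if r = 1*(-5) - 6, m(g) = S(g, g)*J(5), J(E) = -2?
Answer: 169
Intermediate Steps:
S(d, b) = 2 + b
m(g) = -4 - 2*g (m(g) = (2 + g)*(-2) = -4 - 2*g)
r = -11 (r = -5 - 6 = -11)
(r + m(-1))² = (-11 + (-4 - 2*(-1)))² = (-11 + (-4 + 2))² = (-11 - 2)² = (-13)² = 169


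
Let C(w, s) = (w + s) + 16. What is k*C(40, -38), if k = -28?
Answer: -504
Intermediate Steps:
C(w, s) = 16 + s + w (C(w, s) = (s + w) + 16 = 16 + s + w)
k*C(40, -38) = -28*(16 - 38 + 40) = -28*18 = -504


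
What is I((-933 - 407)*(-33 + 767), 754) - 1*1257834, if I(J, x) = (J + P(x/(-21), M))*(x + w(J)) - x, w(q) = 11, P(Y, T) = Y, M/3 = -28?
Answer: -5275966186/7 ≈ -7.5371e+8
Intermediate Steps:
M = -84 (M = 3*(-28) = -84)
I(J, x) = -x + (11 + x)*(J - x/21) (I(J, x) = (J + x/(-21))*(x + 11) - x = (J + x*(-1/21))*(11 + x) - x = (J - x/21)*(11 + x) - x = (11 + x)*(J - x/21) - x = -x + (11 + x)*(J - x/21))
I((-933 - 407)*(-33 + 767), 754) - 1*1257834 = (11*((-933 - 407)*(-33 + 767)) - 32/21*754 - 1/21*754² + ((-933 - 407)*(-33 + 767))*754) - 1*1257834 = (11*(-1340*734) - 24128/21 - 1/21*568516 - 1340*734*754) - 1257834 = (11*(-983560) - 24128/21 - 568516/21 - 983560*754) - 1257834 = (-10819160 - 24128/21 - 568516/21 - 741604240) - 1257834 = -5267161348/7 - 1257834 = -5275966186/7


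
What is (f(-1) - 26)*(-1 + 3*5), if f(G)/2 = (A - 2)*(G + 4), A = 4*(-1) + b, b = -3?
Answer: -1120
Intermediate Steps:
A = -7 (A = 4*(-1) - 3 = -4 - 3 = -7)
f(G) = -72 - 18*G (f(G) = 2*((-7 - 2)*(G + 4)) = 2*(-9*(4 + G)) = 2*(-36 - 9*G) = -72 - 18*G)
(f(-1) - 26)*(-1 + 3*5) = ((-72 - 18*(-1)) - 26)*(-1 + 3*5) = ((-72 + 18) - 26)*(-1 + 15) = (-54 - 26)*14 = -80*14 = -1120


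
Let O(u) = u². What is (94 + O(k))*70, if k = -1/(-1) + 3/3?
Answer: 6860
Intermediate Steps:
k = 2 (k = -1*(-1) + 3*(⅓) = 1 + 1 = 2)
(94 + O(k))*70 = (94 + 2²)*70 = (94 + 4)*70 = 98*70 = 6860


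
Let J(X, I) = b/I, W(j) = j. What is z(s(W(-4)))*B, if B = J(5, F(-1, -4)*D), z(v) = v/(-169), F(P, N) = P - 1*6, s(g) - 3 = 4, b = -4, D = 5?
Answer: -4/845 ≈ -0.0047337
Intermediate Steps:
s(g) = 7 (s(g) = 3 + 4 = 7)
F(P, N) = -6 + P (F(P, N) = P - 6 = -6 + P)
z(v) = -v/169 (z(v) = v*(-1/169) = -v/169)
J(X, I) = -4/I
B = 4/35 (B = -4*1/(5*(-6 - 1)) = -4/((-7*5)) = -4/(-35) = -4*(-1/35) = 4/35 ≈ 0.11429)
z(s(W(-4)))*B = -1/169*7*(4/35) = -7/169*4/35 = -4/845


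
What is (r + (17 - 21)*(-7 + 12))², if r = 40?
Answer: 400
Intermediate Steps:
(r + (17 - 21)*(-7 + 12))² = (40 + (17 - 21)*(-7 + 12))² = (40 - 4*5)² = (40 - 20)² = 20² = 400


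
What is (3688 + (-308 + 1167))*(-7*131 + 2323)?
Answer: 6393082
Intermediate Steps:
(3688 + (-308 + 1167))*(-7*131 + 2323) = (3688 + 859)*(-917 + 2323) = 4547*1406 = 6393082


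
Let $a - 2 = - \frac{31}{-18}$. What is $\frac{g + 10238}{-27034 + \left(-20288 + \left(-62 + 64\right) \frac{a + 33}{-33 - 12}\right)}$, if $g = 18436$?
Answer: $- \frac{11612970}{19166071} \approx -0.60591$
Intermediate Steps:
$a = \frac{67}{18}$ ($a = 2 - \frac{31}{-18} = 2 - - \frac{31}{18} = 2 + \frac{31}{18} = \frac{67}{18} \approx 3.7222$)
$\frac{g + 10238}{-27034 + \left(-20288 + \left(-62 + 64\right) \frac{a + 33}{-33 - 12}\right)} = \frac{18436 + 10238}{-27034 - \left(20288 - \left(-62 + 64\right) \frac{\frac{67}{18} + 33}{-33 - 12}\right)} = \frac{28674}{-27034 - \left(20288 - 2 \frac{661}{18 \left(-45\right)}\right)} = \frac{28674}{-27034 - \left(20288 - 2 \cdot \frac{661}{18} \left(- \frac{1}{45}\right)\right)} = \frac{28674}{-27034 + \left(-20288 + 2 \left(- \frac{661}{810}\right)\right)} = \frac{28674}{-27034 - \frac{8217301}{405}} = \frac{28674}{- \frac{19166071}{405}} = 28674 \left(- \frac{405}{19166071}\right) = - \frac{11612970}{19166071}$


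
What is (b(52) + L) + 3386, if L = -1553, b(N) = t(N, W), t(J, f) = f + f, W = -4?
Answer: 1825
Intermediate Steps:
t(J, f) = 2*f
b(N) = -8 (b(N) = 2*(-4) = -8)
(b(52) + L) + 3386 = (-8 - 1553) + 3386 = -1561 + 3386 = 1825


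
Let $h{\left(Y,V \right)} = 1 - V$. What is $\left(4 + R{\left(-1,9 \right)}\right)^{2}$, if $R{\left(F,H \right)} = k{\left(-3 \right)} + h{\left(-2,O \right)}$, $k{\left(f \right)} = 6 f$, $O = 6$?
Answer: $361$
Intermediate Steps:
$R{\left(F,H \right)} = -23$ ($R{\left(F,H \right)} = 6 \left(-3\right) + \left(1 - 6\right) = -18 + \left(1 - 6\right) = -18 - 5 = -23$)
$\left(4 + R{\left(-1,9 \right)}\right)^{2} = \left(4 - 23\right)^{2} = \left(-19\right)^{2} = 361$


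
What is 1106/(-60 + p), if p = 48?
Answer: -553/6 ≈ -92.167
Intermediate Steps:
1106/(-60 + p) = 1106/(-60 + 48) = 1106/(-12) = -1/12*1106 = -553/6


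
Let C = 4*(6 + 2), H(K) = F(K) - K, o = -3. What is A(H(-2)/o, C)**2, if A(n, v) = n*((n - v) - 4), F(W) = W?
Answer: 0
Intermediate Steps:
H(K) = 0 (H(K) = K - K = 0)
C = 32 (C = 4*8 = 32)
A(n, v) = n*(-4 + n - v)
A(H(-2)/o, C)**2 = ((0/(-3))*(-4 + 0/(-3) - 1*32))**2 = ((0*(-1/3))*(-4 + 0*(-1/3) - 32))**2 = (0*(-4 + 0 - 32))**2 = (0*(-36))**2 = 0**2 = 0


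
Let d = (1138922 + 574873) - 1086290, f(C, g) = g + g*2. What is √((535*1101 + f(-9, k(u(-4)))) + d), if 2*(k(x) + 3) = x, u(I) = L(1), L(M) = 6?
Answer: 2*√304135 ≈ 1103.0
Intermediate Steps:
u(I) = 6
k(x) = -3 + x/2
f(C, g) = 3*g (f(C, g) = g + 2*g = 3*g)
d = 627505 (d = 1713795 - 1086290 = 627505)
√((535*1101 + f(-9, k(u(-4)))) + d) = √((535*1101 + 3*(-3 + (½)*6)) + 627505) = √((589035 + 3*(-3 + 3)) + 627505) = √((589035 + 3*0) + 627505) = √((589035 + 0) + 627505) = √(589035 + 627505) = √1216540 = 2*√304135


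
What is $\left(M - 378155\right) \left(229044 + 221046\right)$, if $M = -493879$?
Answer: $-392493783060$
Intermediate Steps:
$\left(M - 378155\right) \left(229044 + 221046\right) = \left(-493879 - 378155\right) \left(229044 + 221046\right) = \left(-872034\right) 450090 = -392493783060$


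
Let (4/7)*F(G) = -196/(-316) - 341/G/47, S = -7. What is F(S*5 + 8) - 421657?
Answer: -42271379947/100251 ≈ -4.2166e+5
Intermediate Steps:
F(G) = 343/316 - 2387/(188*G) (F(G) = 7*(-196/(-316) - 341/G/47)/4 = 7*(-196*(-1/316) - 341/G*(1/47))/4 = 7*(49/79 - 341/(47*G))/4 = 343/316 - 2387/(188*G))
F(S*5 + 8) - 421657 = 7*(-26939 + 2303*(-7*5 + 8))/(14852*(-7*5 + 8)) - 421657 = 7*(-26939 + 2303*(-35 + 8))/(14852*(-35 + 8)) - 421657 = (7/14852)*(-26939 + 2303*(-27))/(-27) - 421657 = (7/14852)*(-1/27)*(-26939 - 62181) - 421657 = (7/14852)*(-1/27)*(-89120) - 421657 = 155960/100251 - 421657 = -42271379947/100251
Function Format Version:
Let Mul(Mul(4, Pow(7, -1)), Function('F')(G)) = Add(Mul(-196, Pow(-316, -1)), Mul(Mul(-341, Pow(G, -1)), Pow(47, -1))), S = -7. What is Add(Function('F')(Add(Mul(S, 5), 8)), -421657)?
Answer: Rational(-42271379947, 100251) ≈ -4.2166e+5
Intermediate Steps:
Function('F')(G) = Add(Rational(343, 316), Mul(Rational(-2387, 188), Pow(G, -1))) (Function('F')(G) = Mul(Rational(7, 4), Add(Mul(-196, Pow(-316, -1)), Mul(Mul(-341, Pow(G, -1)), Pow(47, -1)))) = Mul(Rational(7, 4), Add(Mul(-196, Rational(-1, 316)), Mul(Mul(-341, Pow(G, -1)), Rational(1, 47)))) = Mul(Rational(7, 4), Add(Rational(49, 79), Mul(Rational(-341, 47), Pow(G, -1)))) = Add(Rational(343, 316), Mul(Rational(-2387, 188), Pow(G, -1))))
Add(Function('F')(Add(Mul(S, 5), 8)), -421657) = Add(Mul(Rational(7, 14852), Pow(Add(Mul(-7, 5), 8), -1), Add(-26939, Mul(2303, Add(Mul(-7, 5), 8)))), -421657) = Add(Mul(Rational(7, 14852), Pow(Add(-35, 8), -1), Add(-26939, Mul(2303, Add(-35, 8)))), -421657) = Add(Mul(Rational(7, 14852), Pow(-27, -1), Add(-26939, Mul(2303, -27))), -421657) = Add(Mul(Rational(7, 14852), Rational(-1, 27), Add(-26939, -62181)), -421657) = Add(Mul(Rational(7, 14852), Rational(-1, 27), -89120), -421657) = Add(Rational(155960, 100251), -421657) = Rational(-42271379947, 100251)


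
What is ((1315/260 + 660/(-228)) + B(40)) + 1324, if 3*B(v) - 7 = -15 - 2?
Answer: 3920867/2964 ≈ 1322.8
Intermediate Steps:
B(v) = -10/3 (B(v) = 7/3 + (-15 - 2)/3 = 7/3 + (1/3)*(-17) = 7/3 - 17/3 = -10/3)
((1315/260 + 660/(-228)) + B(40)) + 1324 = ((1315/260 + 660/(-228)) - 10/3) + 1324 = ((1315*(1/260) + 660*(-1/228)) - 10/3) + 1324 = ((263/52 - 55/19) - 10/3) + 1324 = (2137/988 - 10/3) + 1324 = -3469/2964 + 1324 = 3920867/2964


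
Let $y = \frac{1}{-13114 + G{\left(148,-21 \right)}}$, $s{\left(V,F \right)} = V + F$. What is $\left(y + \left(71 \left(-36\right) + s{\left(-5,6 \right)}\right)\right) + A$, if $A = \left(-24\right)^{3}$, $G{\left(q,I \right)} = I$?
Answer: $- \frac{215138166}{13135} \approx -16379.0$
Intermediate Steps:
$s{\left(V,F \right)} = F + V$
$y = - \frac{1}{13135}$ ($y = \frac{1}{-13114 - 21} = \frac{1}{-13135} = - \frac{1}{13135} \approx -7.6132 \cdot 10^{-5}$)
$A = -13824$
$\left(y + \left(71 \left(-36\right) + s{\left(-5,6 \right)}\right)\right) + A = \left(- \frac{1}{13135} + \left(71 \left(-36\right) + \left(6 - 5\right)\right)\right) - 13824 = \left(- \frac{1}{13135} + \left(-2556 + 1\right)\right) - 13824 = \left(- \frac{1}{13135} - 2555\right) - 13824 = - \frac{33559926}{13135} - 13824 = - \frac{215138166}{13135}$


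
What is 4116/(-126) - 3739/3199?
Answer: -324719/9597 ≈ -33.835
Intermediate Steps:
4116/(-126) - 3739/3199 = 4116*(-1/126) - 3739*1/3199 = -98/3 - 3739/3199 = -324719/9597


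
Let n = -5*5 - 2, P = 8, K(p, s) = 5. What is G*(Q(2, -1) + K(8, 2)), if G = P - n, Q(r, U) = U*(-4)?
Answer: 315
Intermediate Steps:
Q(r, U) = -4*U
n = -27 (n = -25 - 2 = -27)
G = 35 (G = 8 - 1*(-27) = 8 + 27 = 35)
G*(Q(2, -1) + K(8, 2)) = 35*(-4*(-1) + 5) = 35*(4 + 5) = 35*9 = 315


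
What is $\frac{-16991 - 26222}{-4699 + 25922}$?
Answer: $- \frac{43213}{21223} \approx -2.0361$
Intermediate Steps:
$\frac{-16991 - 26222}{-4699 + 25922} = - \frac{43213}{21223}$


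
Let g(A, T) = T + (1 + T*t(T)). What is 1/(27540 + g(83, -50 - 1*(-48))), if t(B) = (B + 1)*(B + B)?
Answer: 1/27531 ≈ 3.6323e-5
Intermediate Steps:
t(B) = 2*B*(1 + B) (t(B) = (1 + B)*(2*B) = 2*B*(1 + B))
g(A, T) = 1 + T + 2*T**2*(1 + T) (g(A, T) = T + (1 + T*(2*T*(1 + T))) = T + (1 + 2*T**2*(1 + T)) = 1 + T + 2*T**2*(1 + T))
1/(27540 + g(83, -50 - 1*(-48))) = 1/(27540 + (1 + (-50 - 1*(-48)) + 2*(-50 - 1*(-48))**2*(1 + (-50 - 1*(-48))))) = 1/(27540 + (1 + (-50 + 48) + 2*(-50 + 48)**2*(1 + (-50 + 48)))) = 1/(27540 + (1 - 2 + 2*(-2)**2*(1 - 2))) = 1/(27540 + (1 - 2 + 2*4*(-1))) = 1/(27540 + (1 - 2 - 8)) = 1/(27540 - 9) = 1/27531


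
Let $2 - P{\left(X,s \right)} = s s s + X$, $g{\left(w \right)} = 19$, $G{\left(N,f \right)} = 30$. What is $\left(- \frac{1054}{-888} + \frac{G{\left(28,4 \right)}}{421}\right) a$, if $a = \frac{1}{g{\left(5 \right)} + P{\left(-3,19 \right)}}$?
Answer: $- \frac{235187}{1277625540} \approx -0.00018408$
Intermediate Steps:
$P{\left(X,s \right)} = 2 - X - s^{3}$ ($P{\left(X,s \right)} = 2 - \left(s s s + X\right) = 2 - \left(s^{2} s + X\right) = 2 - \left(s^{3} + X\right) = 2 - \left(X + s^{3}\right) = 2 - X - s^{3}$)
$a = - \frac{1}{6835}$ ($a = \frac{1}{19 - 6854} = \frac{1}{-6835} = - \frac{1}{6835} \approx -0.00014631$)
$\left(- \frac{1054}{-888} + \frac{G{\left(28,4 \right)}}{421}\right) a = \left(- \frac{1054}{-888} + \frac{30}{421}\right) \left(- \frac{1}{6835}\right) = \left(\left(-1054\right) \left(- \frac{1}{888}\right) + 30 \cdot \frac{1}{421}\right) \left(- \frac{1}{6835}\right) = \left(\frac{527}{444} + \frac{30}{421}\right) \left(- \frac{1}{6835}\right) = \frac{235187}{186924} \left(- \frac{1}{6835}\right) = - \frac{235187}{1277625540}$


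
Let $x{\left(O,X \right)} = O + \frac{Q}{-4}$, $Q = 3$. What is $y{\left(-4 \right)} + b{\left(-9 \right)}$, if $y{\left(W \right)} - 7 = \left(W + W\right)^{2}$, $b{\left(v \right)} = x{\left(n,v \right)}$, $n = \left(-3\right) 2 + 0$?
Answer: $\frac{257}{4} \approx 64.25$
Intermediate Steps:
$n = -6$ ($n = -6 + 0 = -6$)
$x{\left(O,X \right)} = - \frac{3}{4} + O$ ($x{\left(O,X \right)} = O + \frac{3}{-4} = O + 3 \left(- \frac{1}{4}\right) = O - \frac{3}{4} = - \frac{3}{4} + O$)
$b{\left(v \right)} = - \frac{27}{4}$ ($b{\left(v \right)} = - \frac{3}{4} - 6 = - \frac{27}{4}$)
$y{\left(W \right)} = 7 + 4 W^{2}$ ($y{\left(W \right)} = 7 + \left(W + W\right)^{2} = 7 + \left(2 W\right)^{2} = 7 + 4 W^{2}$)
$y{\left(-4 \right)} + b{\left(-9 \right)} = \left(7 + 4 \left(-4\right)^{2}\right) - \frac{27}{4} = \left(7 + 4 \cdot 16\right) - \frac{27}{4} = \left(7 + 64\right) - \frac{27}{4} = 71 - \frac{27}{4} = \frac{257}{4}$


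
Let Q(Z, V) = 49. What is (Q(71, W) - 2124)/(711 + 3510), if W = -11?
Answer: -2075/4221 ≈ -0.49159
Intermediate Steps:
(Q(71, W) - 2124)/(711 + 3510) = (49 - 2124)/(711 + 3510) = -2075/4221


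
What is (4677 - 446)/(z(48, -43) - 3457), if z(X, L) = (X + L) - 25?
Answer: -4231/3477 ≈ -1.2169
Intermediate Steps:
z(X, L) = -25 + L + X (z(X, L) = (L + X) - 25 = -25 + L + X)
(4677 - 446)/(z(48, -43) - 3457) = (4677 - 446)/((-25 - 43 + 48) - 3457) = 4231/(-20 - 3457) = 4231/(-3477) = 4231*(-1/3477) = -4231/3477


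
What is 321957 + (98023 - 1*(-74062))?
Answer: 494042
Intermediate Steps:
321957 + (98023 - 1*(-74062)) = 321957 + (98023 + 74062) = 321957 + 172085 = 494042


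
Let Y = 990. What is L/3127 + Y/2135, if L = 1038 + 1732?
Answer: 1801936/1335229 ≈ 1.3495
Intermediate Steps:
L = 2770
L/3127 + Y/2135 = 2770/3127 + 990/2135 = 2770*(1/3127) + 990*(1/2135) = 2770/3127 + 198/427 = 1801936/1335229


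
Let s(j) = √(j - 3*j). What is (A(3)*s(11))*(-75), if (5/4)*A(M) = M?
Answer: -180*I*√22 ≈ -844.27*I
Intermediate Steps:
A(M) = 4*M/5
s(j) = √2*√(-j) (s(j) = √(-2*j) = √2*√(-j))
(A(3)*s(11))*(-75) = (((⅘)*3)*(√2*√(-1*11)))*(-75) = (12*(√2*√(-11))/5)*(-75) = (12*(√2*(I*√11))/5)*(-75) = (12*(I*√22)/5)*(-75) = (12*I*√22/5)*(-75) = -180*I*√22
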